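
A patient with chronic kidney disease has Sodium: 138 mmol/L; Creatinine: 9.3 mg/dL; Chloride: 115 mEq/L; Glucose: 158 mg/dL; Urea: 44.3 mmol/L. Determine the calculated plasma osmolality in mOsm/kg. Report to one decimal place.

Calculated osmolality = 2·Na + glucose/18 + urea
= 2·138 + 158/18 + 44.3
= 276 + 8.78 + 44.30
= 329.08 mOsm/kg

329.1 mOsm/kg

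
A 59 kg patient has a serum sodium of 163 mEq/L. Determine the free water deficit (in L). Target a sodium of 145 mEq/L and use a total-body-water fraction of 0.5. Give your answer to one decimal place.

TBW = 0.5 · 59 = 29.5 L
Free water deficit = TBW · (Na/145 − 1)
= 29.5 · (163/145 − 1)
= 29.5 · 0.1241
= 3.66 L

3.7 L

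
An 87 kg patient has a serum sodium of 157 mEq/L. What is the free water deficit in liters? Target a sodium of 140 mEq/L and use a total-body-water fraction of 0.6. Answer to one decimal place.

TBW = 0.6 · 87 = 52.2 L
Free water deficit = TBW · (Na/140 − 1)
= 52.2 · (157/140 − 1)
= 52.2 · 0.1214
= 6.34 L

6.3 L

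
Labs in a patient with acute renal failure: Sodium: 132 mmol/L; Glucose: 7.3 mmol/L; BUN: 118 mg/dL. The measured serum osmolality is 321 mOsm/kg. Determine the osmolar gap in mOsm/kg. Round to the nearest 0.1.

Calculated osmolality = 2·Na + glucose + BUN/2.8
= 2·132 + 7.3 + 118/2.8
= 264 + 7.30 + 42.14
= 313.44 mOsm/kg ≈ 313.4 mOsm/kg
Osmolar gap = measured − calculated = 321 − 313.4 = 7.6 mOsm/kg

7.6 mOsm/kg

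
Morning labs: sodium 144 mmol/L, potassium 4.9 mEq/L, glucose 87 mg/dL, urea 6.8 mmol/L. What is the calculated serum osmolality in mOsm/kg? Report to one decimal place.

Calculated osmolality = 2·Na + glucose/18 + urea
= 2·144 + 87/18 + 6.8
= 288 + 4.83 + 6.80
= 299.63 mOsm/kg

299.6 mOsm/kg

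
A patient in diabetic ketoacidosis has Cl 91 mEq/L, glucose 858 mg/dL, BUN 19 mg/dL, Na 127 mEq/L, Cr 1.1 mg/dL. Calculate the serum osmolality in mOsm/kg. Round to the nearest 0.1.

Calculated osmolality = 2·Na + glucose/18 + BUN/2.8
= 2·127 + 858/18 + 19/2.8
= 254 + 47.67 + 6.79
= 308.46 mOsm/kg

308.5 mOsm/kg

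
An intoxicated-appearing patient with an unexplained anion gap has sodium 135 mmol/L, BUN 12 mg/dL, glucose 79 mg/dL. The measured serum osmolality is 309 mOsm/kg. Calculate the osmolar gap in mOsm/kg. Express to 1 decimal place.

Calculated osmolality = 2·Na + glucose/18 + BUN/2.8
= 2·135 + 79/18 + 12/2.8
= 270 + 4.39 + 4.29
= 278.68 mOsm/kg ≈ 278.7 mOsm/kg
Osmolar gap = measured − calculated = 309 − 278.7 = 30.3 mOsm/kg

30.3 mOsm/kg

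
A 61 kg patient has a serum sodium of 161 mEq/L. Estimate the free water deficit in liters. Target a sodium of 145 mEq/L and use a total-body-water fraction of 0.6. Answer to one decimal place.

TBW = 0.6 · 61 = 36.6 L
Free water deficit = TBW · (Na/145 − 1)
= 36.6 · (161/145 − 1)
= 36.6 · 0.1103
= 4.04 L

4.0 L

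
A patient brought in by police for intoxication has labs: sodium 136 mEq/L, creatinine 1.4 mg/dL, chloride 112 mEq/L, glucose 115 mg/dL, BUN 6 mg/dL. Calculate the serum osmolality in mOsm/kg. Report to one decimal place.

280.5 mOsm/kg

Calculated osmolality = 2·Na + glucose/18 + BUN/2.8
= 2·136 + 115/18 + 6/2.8
= 272 + 6.39 + 2.14
= 280.53 mOsm/kg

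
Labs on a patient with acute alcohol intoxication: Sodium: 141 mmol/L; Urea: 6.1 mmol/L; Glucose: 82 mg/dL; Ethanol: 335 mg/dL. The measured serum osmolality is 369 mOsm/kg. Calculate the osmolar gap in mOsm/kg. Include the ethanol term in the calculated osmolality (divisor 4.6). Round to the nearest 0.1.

3.5 mOsm/kg

Calculated osmolality = 2·Na + glucose/18 + urea + ethanol/4.6
= 2·141 + 82/18 + 6.1 + 335/4.6
= 282 + 4.56 + 6.10 + 72.83
= 365.49 mOsm/kg ≈ 365.5 mOsm/kg
Osmolar gap = measured − calculated = 369 − 365.5 = 3.5 mOsm/kg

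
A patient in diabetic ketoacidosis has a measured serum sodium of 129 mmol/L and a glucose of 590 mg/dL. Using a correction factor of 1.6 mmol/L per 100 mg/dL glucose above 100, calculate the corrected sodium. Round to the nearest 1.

137 mmol/L

Corrected Na = measured Na + 1.6 · (glucose − 100)/100
= 129 + 1.6 · (590 − 100)/100
= 129 + 7.8
= 136.8 mmol/L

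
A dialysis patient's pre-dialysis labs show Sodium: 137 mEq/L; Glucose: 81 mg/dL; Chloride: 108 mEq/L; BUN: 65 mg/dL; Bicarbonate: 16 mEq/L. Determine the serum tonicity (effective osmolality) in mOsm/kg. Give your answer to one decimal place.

Effective osmolality excludes urea (freely permeant across cell membranes):
2·Na + glucose/18
= 2·137 + 81/18
= 274 + 4.5
= 278.5 mOsm/kg

278.5 mOsm/kg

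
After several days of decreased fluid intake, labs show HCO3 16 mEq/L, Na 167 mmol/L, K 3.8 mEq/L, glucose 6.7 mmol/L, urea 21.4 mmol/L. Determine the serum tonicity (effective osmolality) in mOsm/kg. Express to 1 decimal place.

340.7 mOsm/kg

Effective osmolality excludes urea (freely permeant across cell membranes):
2·Na + glucose
= 2·167 + 6.7
= 334 + 6.7
= 340.7 mOsm/kg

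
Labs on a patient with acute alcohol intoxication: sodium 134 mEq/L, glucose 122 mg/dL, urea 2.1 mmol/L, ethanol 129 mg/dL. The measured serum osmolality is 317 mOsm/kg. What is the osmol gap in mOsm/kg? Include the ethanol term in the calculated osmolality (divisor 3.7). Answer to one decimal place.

Calculated osmolality = 2·Na + glucose/18 + urea + ethanol/3.7
= 2·134 + 122/18 + 2.1 + 129/3.7
= 268 + 6.78 + 2.10 + 34.86
= 311.74 mOsm/kg ≈ 311.7 mOsm/kg
Osmolar gap = measured − calculated = 317 − 311.7 = 5.3 mOsm/kg

5.3 mOsm/kg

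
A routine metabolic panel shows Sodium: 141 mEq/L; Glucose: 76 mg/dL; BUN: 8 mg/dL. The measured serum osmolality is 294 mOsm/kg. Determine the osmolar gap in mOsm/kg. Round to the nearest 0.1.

Calculated osmolality = 2·Na + glucose/18 + BUN/2.8
= 2·141 + 76/18 + 8/2.8
= 282 + 4.22 + 2.86
= 289.08 mOsm/kg ≈ 289.1 mOsm/kg
Osmolar gap = measured − calculated = 294 − 289.1 = 4.9 mOsm/kg

4.9 mOsm/kg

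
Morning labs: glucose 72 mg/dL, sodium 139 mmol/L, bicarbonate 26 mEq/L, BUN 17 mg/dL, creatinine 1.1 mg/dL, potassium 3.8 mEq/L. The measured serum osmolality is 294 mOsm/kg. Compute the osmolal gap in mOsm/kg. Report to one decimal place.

Calculated osmolality = 2·Na + glucose/18 + BUN/2.8
= 2·139 + 72/18 + 17/2.8
= 278 + 4 + 6.07
= 288.07 mOsm/kg ≈ 288.1 mOsm/kg
Osmolar gap = measured − calculated = 294 − 288.1 = 5.9 mOsm/kg

5.9 mOsm/kg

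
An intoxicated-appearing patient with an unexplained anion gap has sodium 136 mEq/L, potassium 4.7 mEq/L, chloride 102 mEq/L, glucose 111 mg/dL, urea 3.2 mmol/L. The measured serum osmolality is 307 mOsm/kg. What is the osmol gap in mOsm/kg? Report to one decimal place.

Calculated osmolality = 2·Na + glucose/18 + urea
= 2·136 + 111/18 + 3.2
= 272 + 6.17 + 3.20
= 281.37 mOsm/kg ≈ 281.4 mOsm/kg
Osmolar gap = measured − calculated = 307 − 281.4 = 25.6 mOsm/kg

25.6 mOsm/kg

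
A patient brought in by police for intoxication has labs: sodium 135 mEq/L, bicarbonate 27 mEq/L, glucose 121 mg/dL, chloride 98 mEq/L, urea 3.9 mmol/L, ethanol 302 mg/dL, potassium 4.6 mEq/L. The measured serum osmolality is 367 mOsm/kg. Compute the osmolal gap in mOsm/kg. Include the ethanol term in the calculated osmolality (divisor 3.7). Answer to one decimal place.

Calculated osmolality = 2·Na + glucose/18 + urea + ethanol/3.7
= 2·135 + 121/18 + 3.9 + 302/3.7
= 270 + 6.72 + 3.90 + 81.62
= 362.24 mOsm/kg ≈ 362.2 mOsm/kg
Osmolar gap = measured − calculated = 367 − 362.2 = 4.8 mOsm/kg

4.8 mOsm/kg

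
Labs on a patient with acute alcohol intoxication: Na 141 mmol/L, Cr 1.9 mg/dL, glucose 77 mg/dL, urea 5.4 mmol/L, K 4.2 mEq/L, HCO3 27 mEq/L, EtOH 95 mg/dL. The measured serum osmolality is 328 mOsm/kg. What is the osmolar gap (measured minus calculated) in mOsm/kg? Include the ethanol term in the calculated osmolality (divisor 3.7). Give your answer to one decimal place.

Calculated osmolality = 2·Na + glucose/18 + urea + ethanol/3.7
= 2·141 + 77/18 + 5.4 + 95/3.7
= 282 + 4.28 + 5.40 + 25.68
= 317.36 mOsm/kg ≈ 317.4 mOsm/kg
Osmolar gap = measured − calculated = 328 − 317.4 = 10.6 mOsm/kg

10.6 mOsm/kg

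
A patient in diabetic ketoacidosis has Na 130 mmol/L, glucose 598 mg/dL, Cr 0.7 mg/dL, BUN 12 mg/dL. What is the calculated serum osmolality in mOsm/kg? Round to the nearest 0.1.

297.5 mOsm/kg

Calculated osmolality = 2·Na + glucose/18 + BUN/2.8
= 2·130 + 598/18 + 12/2.8
= 260 + 33.22 + 4.29
= 297.51 mOsm/kg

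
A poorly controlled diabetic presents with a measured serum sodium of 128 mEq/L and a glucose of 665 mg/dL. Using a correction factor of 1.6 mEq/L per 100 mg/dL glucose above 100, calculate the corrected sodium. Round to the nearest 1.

137 mEq/L

Corrected Na = measured Na + 1.6 · (glucose − 100)/100
= 128 + 1.6 · (665 − 100)/100
= 128 + 9
= 137 mEq/L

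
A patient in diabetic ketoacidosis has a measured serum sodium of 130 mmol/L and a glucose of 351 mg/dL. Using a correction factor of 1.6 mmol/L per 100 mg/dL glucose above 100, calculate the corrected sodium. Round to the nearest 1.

134 mmol/L

Corrected Na = measured Na + 1.6 · (glucose − 100)/100
= 130 + 1.6 · (351 − 100)/100
= 130 + 4
= 134 mmol/L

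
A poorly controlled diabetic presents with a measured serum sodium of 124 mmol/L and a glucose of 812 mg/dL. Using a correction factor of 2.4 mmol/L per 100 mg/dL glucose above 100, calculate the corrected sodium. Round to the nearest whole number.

141 mmol/L

Corrected Na = measured Na + 2.4 · (glucose − 100)/100
= 124 + 2.4 · (812 − 100)/100
= 124 + 17.1
= 141.1 mmol/L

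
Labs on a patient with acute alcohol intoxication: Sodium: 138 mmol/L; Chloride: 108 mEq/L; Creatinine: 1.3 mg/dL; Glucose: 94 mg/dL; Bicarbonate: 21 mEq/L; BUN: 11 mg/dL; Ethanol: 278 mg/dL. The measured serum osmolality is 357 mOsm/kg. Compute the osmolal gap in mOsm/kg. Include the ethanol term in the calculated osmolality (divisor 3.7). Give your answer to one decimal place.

Calculated osmolality = 2·Na + glucose/18 + BUN/2.8 + ethanol/3.7
= 2·138 + 94/18 + 11/2.8 + 278/3.7
= 276 + 5.22 + 3.93 + 75.14
= 360.29 mOsm/kg ≈ 360.3 mOsm/kg
Osmolar gap = measured − calculated = 357 − 360.3 = -3.3 mOsm/kg

-3.3 mOsm/kg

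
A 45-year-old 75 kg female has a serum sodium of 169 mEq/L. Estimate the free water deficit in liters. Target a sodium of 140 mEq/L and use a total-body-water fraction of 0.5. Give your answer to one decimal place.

7.8 L

TBW = 0.5 · 75 = 37.5 L
Free water deficit = TBW · (Na/140 − 1)
= 37.5 · (169/140 − 1)
= 37.5 · 0.2071
= 7.77 L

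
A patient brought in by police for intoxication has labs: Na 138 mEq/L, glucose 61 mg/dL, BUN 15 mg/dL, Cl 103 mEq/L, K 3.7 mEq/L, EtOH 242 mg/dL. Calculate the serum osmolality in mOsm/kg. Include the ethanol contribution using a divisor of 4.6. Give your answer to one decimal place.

337.4 mOsm/kg

Calculated osmolality = 2·Na + glucose/18 + BUN/2.8 + ethanol/4.6
= 2·138 + 61/18 + 15/2.8 + 242/4.6
= 276 + 3.39 + 5.36 + 52.61
= 337.36 mOsm/kg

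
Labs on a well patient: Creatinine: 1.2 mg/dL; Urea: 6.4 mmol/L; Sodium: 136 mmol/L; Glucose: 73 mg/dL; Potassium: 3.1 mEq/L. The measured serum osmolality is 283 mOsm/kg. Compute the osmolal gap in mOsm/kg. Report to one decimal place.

0.5 mOsm/kg

Calculated osmolality = 2·Na + glucose/18 + urea
= 2·136 + 73/18 + 6.4
= 272 + 4.06 + 6.40
= 282.46 mOsm/kg ≈ 282.5 mOsm/kg
Osmolar gap = measured − calculated = 283 − 282.5 = 0.5 mOsm/kg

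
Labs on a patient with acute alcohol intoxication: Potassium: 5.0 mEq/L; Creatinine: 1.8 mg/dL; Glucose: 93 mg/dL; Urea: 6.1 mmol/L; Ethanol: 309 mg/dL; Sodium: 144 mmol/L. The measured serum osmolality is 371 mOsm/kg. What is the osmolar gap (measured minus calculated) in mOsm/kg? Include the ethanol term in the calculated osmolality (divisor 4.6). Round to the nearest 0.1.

4.6 mOsm/kg

Calculated osmolality = 2·Na + glucose/18 + urea + ethanol/4.6
= 2·144 + 93/18 + 6.1 + 309/4.6
= 288 + 5.17 + 6.10 + 67.17
= 366.44 mOsm/kg ≈ 366.4 mOsm/kg
Osmolar gap = measured − calculated = 371 − 366.4 = 4.6 mOsm/kg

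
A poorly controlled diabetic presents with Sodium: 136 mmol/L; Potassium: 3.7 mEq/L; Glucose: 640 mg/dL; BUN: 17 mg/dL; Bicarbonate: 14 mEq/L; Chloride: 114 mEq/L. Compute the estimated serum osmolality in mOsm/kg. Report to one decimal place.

Calculated osmolality = 2·Na + glucose/18 + BUN/2.8
= 2·136 + 640/18 + 17/2.8
= 272 + 35.56 + 6.07
= 313.63 mOsm/kg

313.6 mOsm/kg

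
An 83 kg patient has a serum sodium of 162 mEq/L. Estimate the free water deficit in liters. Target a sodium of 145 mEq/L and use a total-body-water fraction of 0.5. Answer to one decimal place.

4.9 L

TBW = 0.5 · 83 = 41.5 L
Free water deficit = TBW · (Na/145 − 1)
= 41.5 · (162/145 − 1)
= 41.5 · 0.1172
= 4.86 L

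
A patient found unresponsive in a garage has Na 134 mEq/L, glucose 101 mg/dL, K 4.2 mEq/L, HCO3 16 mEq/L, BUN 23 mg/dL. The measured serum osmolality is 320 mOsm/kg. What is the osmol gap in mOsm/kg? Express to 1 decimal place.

38.2 mOsm/kg

Calculated osmolality = 2·Na + glucose/18 + BUN/2.8
= 2·134 + 101/18 + 23/2.8
= 268 + 5.61 + 8.21
= 281.82 mOsm/kg ≈ 281.8 mOsm/kg
Osmolar gap = measured − calculated = 320 − 281.8 = 38.2 mOsm/kg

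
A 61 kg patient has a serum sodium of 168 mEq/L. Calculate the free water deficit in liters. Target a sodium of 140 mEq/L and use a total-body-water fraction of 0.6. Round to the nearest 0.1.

TBW = 0.6 · 61 = 36.6 L
Free water deficit = TBW · (Na/140 − 1)
= 36.6 · (168/140 − 1)
= 36.6 · 0.2
= 7.32 L

7.3 L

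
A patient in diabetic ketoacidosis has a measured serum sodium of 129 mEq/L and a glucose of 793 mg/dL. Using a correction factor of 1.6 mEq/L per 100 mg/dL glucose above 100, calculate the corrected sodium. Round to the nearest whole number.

140 mEq/L

Corrected Na = measured Na + 1.6 · (glucose − 100)/100
= 129 + 1.6 · (793 − 100)/100
= 129 + 11.1
= 140.1 mEq/L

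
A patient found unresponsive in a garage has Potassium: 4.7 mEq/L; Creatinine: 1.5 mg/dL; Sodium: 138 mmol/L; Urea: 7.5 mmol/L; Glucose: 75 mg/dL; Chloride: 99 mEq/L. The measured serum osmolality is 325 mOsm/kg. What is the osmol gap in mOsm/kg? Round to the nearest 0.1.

Calculated osmolality = 2·Na + glucose/18 + urea
= 2·138 + 75/18 + 7.5
= 276 + 4.17 + 7.50
= 287.67 mOsm/kg ≈ 287.7 mOsm/kg
Osmolar gap = measured − calculated = 325 − 287.7 = 37.3 mOsm/kg

37.3 mOsm/kg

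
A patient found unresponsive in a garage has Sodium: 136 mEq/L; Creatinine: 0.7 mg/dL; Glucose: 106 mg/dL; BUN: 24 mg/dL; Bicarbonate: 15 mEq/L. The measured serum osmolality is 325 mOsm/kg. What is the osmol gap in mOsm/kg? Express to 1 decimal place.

38.5 mOsm/kg

Calculated osmolality = 2·Na + glucose/18 + BUN/2.8
= 2·136 + 106/18 + 24/2.8
= 272 + 5.89 + 8.57
= 286.46 mOsm/kg ≈ 286.5 mOsm/kg
Osmolar gap = measured − calculated = 325 − 286.5 = 38.5 mOsm/kg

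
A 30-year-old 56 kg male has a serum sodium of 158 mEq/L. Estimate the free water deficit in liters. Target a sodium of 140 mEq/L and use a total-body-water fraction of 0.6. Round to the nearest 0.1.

TBW = 0.6 · 56 = 33.6 L
Free water deficit = TBW · (Na/140 − 1)
= 33.6 · (158/140 − 1)
= 33.6 · 0.1286
= 4.32 L

4.3 L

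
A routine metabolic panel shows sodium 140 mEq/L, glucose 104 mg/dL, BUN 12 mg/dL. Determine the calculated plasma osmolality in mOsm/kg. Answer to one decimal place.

Calculated osmolality = 2·Na + glucose/18 + BUN/2.8
= 2·140 + 104/18 + 12/2.8
= 280 + 5.78 + 4.29
= 290.07 mOsm/kg

290.1 mOsm/kg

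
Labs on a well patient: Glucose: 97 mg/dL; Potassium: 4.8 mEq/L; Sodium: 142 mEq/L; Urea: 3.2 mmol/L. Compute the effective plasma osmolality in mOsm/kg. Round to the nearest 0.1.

289.4 mOsm/kg

Effective osmolality excludes urea (freely permeant across cell membranes):
2·Na + glucose/18
= 2·142 + 97/18
= 284 + 5.39
= 289.39 mOsm/kg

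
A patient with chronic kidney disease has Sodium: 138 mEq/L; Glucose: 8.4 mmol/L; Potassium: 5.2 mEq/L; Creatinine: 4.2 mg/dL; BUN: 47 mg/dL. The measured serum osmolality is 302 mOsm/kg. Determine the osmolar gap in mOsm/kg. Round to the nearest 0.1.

Calculated osmolality = 2·Na + glucose + BUN/2.8
= 2·138 + 8.4 + 47/2.8
= 276 + 8.40 + 16.79
= 301.19 mOsm/kg ≈ 301.2 mOsm/kg
Osmolar gap = measured − calculated = 302 − 301.2 = 0.8 mOsm/kg

0.8 mOsm/kg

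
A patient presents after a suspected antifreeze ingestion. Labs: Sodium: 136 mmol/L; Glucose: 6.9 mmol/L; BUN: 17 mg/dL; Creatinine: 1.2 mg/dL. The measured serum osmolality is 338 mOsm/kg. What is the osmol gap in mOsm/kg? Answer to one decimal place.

53.0 mOsm/kg

Calculated osmolality = 2·Na + glucose + BUN/2.8
= 2·136 + 6.9 + 17/2.8
= 272 + 6.90 + 6.07
= 284.97 mOsm/kg ≈ 285.0 mOsm/kg
Osmolar gap = measured − calculated = 338 − 285.0 = 53.0 mOsm/kg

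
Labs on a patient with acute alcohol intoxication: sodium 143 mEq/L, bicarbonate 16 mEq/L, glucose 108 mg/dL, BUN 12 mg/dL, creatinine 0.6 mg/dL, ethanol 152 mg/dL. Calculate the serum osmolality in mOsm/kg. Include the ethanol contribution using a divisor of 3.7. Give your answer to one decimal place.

Calculated osmolality = 2·Na + glucose/18 + BUN/2.8 + ethanol/3.7
= 2·143 + 108/18 + 12/2.8 + 152/3.7
= 286 + 6 + 4.29 + 41.08
= 337.37 mOsm/kg

337.4 mOsm/kg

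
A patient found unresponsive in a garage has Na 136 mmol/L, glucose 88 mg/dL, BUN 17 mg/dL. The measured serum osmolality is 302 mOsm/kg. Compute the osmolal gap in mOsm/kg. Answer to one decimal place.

Calculated osmolality = 2·Na + glucose/18 + BUN/2.8
= 2·136 + 88/18 + 17/2.8
= 272 + 4.89 + 6.07
= 282.96 mOsm/kg ≈ 283.0 mOsm/kg
Osmolar gap = measured − calculated = 302 − 283.0 = 19.0 mOsm/kg

19.0 mOsm/kg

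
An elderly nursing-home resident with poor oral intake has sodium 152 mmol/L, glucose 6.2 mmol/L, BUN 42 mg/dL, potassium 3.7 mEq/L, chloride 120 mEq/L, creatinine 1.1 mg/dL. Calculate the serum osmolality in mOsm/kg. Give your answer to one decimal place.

325.2 mOsm/kg

Calculated osmolality = 2·Na + glucose + BUN/2.8
= 2·152 + 6.2 + 42/2.8
= 304 + 6.20 + 15
= 325.2 mOsm/kg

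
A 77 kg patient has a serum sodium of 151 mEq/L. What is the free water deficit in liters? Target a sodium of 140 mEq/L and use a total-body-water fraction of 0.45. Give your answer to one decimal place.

TBW = 0.45 · 77 = 34.65 L
Free water deficit = TBW · (Na/140 − 1)
= 34.65 · (151/140 − 1)
= 34.65 · 0.0786
= 2.72 L

2.7 L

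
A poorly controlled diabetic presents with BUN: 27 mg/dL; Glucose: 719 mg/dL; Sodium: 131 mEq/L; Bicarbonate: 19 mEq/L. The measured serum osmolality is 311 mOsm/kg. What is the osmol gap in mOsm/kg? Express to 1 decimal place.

-0.6 mOsm/kg

Calculated osmolality = 2·Na + glucose/18 + BUN/2.8
= 2·131 + 719/18 + 27/2.8
= 262 + 39.94 + 9.64
= 311.58 mOsm/kg ≈ 311.6 mOsm/kg
Osmolar gap = measured − calculated = 311 − 311.6 = -0.6 mOsm/kg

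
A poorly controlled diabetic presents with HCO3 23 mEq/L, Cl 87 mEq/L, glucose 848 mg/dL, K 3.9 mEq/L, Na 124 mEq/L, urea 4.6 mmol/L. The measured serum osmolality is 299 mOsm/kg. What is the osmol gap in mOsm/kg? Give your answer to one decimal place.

-0.7 mOsm/kg

Calculated osmolality = 2·Na + glucose/18 + urea
= 2·124 + 848/18 + 4.6
= 248 + 47.11 + 4.60
= 299.71 mOsm/kg ≈ 299.7 mOsm/kg
Osmolar gap = measured − calculated = 299 − 299.7 = -0.7 mOsm/kg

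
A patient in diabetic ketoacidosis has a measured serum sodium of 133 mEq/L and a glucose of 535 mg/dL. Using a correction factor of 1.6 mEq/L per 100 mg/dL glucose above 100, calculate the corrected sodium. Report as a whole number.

Corrected Na = measured Na + 1.6 · (glucose − 100)/100
= 133 + 1.6 · (535 − 100)/100
= 133 + 7
= 140 mEq/L

140 mEq/L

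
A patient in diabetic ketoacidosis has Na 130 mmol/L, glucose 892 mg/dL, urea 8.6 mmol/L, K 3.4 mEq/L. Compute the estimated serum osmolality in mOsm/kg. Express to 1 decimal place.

318.2 mOsm/kg

Calculated osmolality = 2·Na + glucose/18 + urea
= 2·130 + 892/18 + 8.6
= 260 + 49.56 + 8.60
= 318.16 mOsm/kg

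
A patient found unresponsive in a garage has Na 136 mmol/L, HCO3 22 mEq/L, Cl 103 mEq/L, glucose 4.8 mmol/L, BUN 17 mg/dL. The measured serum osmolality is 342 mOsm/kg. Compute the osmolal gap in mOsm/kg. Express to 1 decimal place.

59.1 mOsm/kg

Calculated osmolality = 2·Na + glucose + BUN/2.8
= 2·136 + 4.8 + 17/2.8
= 272 + 4.80 + 6.07
= 282.87 mOsm/kg ≈ 282.9 mOsm/kg
Osmolar gap = measured − calculated = 342 − 282.9 = 59.1 mOsm/kg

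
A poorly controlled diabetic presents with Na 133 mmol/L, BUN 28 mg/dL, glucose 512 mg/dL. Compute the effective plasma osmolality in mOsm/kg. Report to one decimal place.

Effective osmolality excludes urea (freely permeant across cell membranes):
2·Na + glucose/18
= 2·133 + 512/18
= 266 + 28.44
= 294.44 mOsm/kg

294.4 mOsm/kg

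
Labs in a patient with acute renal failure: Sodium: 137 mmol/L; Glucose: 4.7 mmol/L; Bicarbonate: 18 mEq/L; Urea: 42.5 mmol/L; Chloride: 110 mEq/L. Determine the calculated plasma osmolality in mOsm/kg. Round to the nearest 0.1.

Calculated osmolality = 2·Na + glucose + urea
= 2·137 + 4.7 + 42.5
= 274 + 4.70 + 42.50
= 321.2 mOsm/kg

321.2 mOsm/kg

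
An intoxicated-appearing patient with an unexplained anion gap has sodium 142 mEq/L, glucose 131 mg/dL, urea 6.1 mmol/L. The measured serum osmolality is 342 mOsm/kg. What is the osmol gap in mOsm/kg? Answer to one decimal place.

44.6 mOsm/kg

Calculated osmolality = 2·Na + glucose/18 + urea
= 2·142 + 131/18 + 6.1
= 284 + 7.28 + 6.10
= 297.38 mOsm/kg ≈ 297.4 mOsm/kg
Osmolar gap = measured − calculated = 342 − 297.4 = 44.6 mOsm/kg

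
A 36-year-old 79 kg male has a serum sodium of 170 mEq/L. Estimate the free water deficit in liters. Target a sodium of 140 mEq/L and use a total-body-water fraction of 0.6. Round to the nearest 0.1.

10.2 L

TBW = 0.6 · 79 = 47.4 L
Free water deficit = TBW · (Na/140 − 1)
= 47.4 · (170/140 − 1)
= 47.4 · 0.2143
= 10.16 L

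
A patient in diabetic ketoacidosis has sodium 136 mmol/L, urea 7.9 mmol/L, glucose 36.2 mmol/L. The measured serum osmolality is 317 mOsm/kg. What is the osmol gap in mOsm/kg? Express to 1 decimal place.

0.9 mOsm/kg

Calculated osmolality = 2·Na + glucose + urea
= 2·136 + 36.2 + 7.9
= 272 + 36.20 + 7.90
= 316.1 mOsm/kg ≈ 316.1 mOsm/kg
Osmolar gap = measured − calculated = 317 − 316.1 = 0.9 mOsm/kg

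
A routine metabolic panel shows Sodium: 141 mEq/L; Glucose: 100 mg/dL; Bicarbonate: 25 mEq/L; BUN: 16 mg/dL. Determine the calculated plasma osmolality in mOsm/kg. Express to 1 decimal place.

293.3 mOsm/kg

Calculated osmolality = 2·Na + glucose/18 + BUN/2.8
= 2·141 + 100/18 + 16/2.8
= 282 + 5.56 + 5.71
= 293.27 mOsm/kg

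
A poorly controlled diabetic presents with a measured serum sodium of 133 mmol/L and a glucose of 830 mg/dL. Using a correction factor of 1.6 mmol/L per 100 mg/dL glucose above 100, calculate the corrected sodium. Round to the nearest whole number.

Corrected Na = measured Na + 1.6 · (glucose − 100)/100
= 133 + 1.6 · (830 − 100)/100
= 133 + 11.7
= 144.7 mmol/L

145 mmol/L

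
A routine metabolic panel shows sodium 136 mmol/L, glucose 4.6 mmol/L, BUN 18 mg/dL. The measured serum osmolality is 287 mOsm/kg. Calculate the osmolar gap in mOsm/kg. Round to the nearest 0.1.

4.0 mOsm/kg

Calculated osmolality = 2·Na + glucose + BUN/2.8
= 2·136 + 4.6 + 18/2.8
= 272 + 4.60 + 6.43
= 283.03 mOsm/kg ≈ 283.0 mOsm/kg
Osmolar gap = measured − calculated = 287 − 283.0 = 4.0 mOsm/kg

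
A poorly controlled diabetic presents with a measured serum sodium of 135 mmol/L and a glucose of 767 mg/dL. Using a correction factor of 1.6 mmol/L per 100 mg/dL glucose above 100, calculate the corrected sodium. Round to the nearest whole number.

Corrected Na = measured Na + 1.6 · (glucose − 100)/100
= 135 + 1.6 · (767 − 100)/100
= 135 + 10.7
= 145.7 mmol/L

146 mmol/L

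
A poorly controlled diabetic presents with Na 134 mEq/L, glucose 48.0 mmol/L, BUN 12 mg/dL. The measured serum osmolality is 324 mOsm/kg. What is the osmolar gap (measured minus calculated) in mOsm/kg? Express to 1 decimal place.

3.7 mOsm/kg

Calculated osmolality = 2·Na + glucose + BUN/2.8
= 2·134 + 48 + 12/2.8
= 268 + 48 + 4.29
= 320.29 mOsm/kg ≈ 320.3 mOsm/kg
Osmolar gap = measured − calculated = 324 − 320.3 = 3.7 mOsm/kg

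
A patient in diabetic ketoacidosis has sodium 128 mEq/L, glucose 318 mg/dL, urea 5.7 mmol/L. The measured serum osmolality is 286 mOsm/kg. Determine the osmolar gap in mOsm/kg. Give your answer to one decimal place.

6.6 mOsm/kg

Calculated osmolality = 2·Na + glucose/18 + urea
= 2·128 + 318/18 + 5.7
= 256 + 17.67 + 5.70
= 279.37 mOsm/kg ≈ 279.4 mOsm/kg
Osmolar gap = measured − calculated = 286 − 279.4 = 6.6 mOsm/kg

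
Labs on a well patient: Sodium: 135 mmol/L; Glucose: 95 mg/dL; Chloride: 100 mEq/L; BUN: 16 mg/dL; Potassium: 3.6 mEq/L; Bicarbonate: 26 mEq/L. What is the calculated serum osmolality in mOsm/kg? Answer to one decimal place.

281.0 mOsm/kg

Calculated osmolality = 2·Na + glucose/18 + BUN/2.8
= 2·135 + 95/18 + 16/2.8
= 270 + 5.28 + 5.71
= 280.99 mOsm/kg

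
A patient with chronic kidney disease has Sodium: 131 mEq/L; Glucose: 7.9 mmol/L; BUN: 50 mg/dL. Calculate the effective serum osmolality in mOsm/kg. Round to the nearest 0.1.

Effective osmolality excludes urea (freely permeant across cell membranes):
2·Na + glucose
= 2·131 + 7.9
= 262 + 7.9
= 269.9 mOsm/kg

269.9 mOsm/kg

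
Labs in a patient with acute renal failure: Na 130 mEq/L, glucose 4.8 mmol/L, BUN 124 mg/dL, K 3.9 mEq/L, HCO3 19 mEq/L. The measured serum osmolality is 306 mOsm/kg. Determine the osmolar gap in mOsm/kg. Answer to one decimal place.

Calculated osmolality = 2·Na + glucose + BUN/2.8
= 2·130 + 4.8 + 124/2.8
= 260 + 4.80 + 44.29
= 309.09 mOsm/kg ≈ 309.1 mOsm/kg
Osmolar gap = measured − calculated = 306 − 309.1 = -3.1 mOsm/kg

-3.1 mOsm/kg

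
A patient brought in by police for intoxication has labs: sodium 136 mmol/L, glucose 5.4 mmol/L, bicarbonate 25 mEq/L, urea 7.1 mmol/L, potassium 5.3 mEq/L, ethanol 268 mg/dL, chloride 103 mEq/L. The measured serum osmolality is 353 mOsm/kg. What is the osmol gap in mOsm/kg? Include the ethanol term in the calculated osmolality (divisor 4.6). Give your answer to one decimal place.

Calculated osmolality = 2·Na + glucose + urea + ethanol/4.6
= 2·136 + 5.4 + 7.1 + 268/4.6
= 272 + 5.40 + 7.10 + 58.26
= 342.76 mOsm/kg ≈ 342.8 mOsm/kg
Osmolar gap = measured − calculated = 353 − 342.8 = 10.2 mOsm/kg

10.2 mOsm/kg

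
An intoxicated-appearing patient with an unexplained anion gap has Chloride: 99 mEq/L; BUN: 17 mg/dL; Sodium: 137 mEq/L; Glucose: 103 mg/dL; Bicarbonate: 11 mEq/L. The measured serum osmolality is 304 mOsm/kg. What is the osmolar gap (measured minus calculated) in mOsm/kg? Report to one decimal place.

18.2 mOsm/kg

Calculated osmolality = 2·Na + glucose/18 + BUN/2.8
= 2·137 + 103/18 + 17/2.8
= 274 + 5.72 + 6.07
= 285.79 mOsm/kg ≈ 285.8 mOsm/kg
Osmolar gap = measured − calculated = 304 − 285.8 = 18.2 mOsm/kg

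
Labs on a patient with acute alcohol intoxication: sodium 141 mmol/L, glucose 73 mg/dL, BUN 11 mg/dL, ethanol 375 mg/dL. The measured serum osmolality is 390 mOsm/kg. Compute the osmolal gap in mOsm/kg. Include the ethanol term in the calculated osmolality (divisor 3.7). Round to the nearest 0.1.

-1.3 mOsm/kg

Calculated osmolality = 2·Na + glucose/18 + BUN/2.8 + ethanol/3.7
= 2·141 + 73/18 + 11/2.8 + 375/3.7
= 282 + 4.06 + 3.93 + 101.35
= 391.34 mOsm/kg ≈ 391.3 mOsm/kg
Osmolar gap = measured − calculated = 390 − 391.3 = -1.3 mOsm/kg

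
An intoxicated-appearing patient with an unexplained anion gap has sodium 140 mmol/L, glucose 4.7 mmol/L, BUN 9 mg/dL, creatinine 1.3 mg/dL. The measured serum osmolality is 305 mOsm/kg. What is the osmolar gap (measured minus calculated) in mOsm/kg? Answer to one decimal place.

Calculated osmolality = 2·Na + glucose + BUN/2.8
= 2·140 + 4.7 + 9/2.8
= 280 + 4.70 + 3.21
= 287.91 mOsm/kg ≈ 287.9 mOsm/kg
Osmolar gap = measured − calculated = 305 − 287.9 = 17.1 mOsm/kg

17.1 mOsm/kg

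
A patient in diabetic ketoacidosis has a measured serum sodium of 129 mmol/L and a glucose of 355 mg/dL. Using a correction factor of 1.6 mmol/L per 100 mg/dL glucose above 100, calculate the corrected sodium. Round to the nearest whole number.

133 mmol/L

Corrected Na = measured Na + 1.6 · (glucose − 100)/100
= 129 + 1.6 · (355 − 100)/100
= 129 + 4.1
= 133.1 mmol/L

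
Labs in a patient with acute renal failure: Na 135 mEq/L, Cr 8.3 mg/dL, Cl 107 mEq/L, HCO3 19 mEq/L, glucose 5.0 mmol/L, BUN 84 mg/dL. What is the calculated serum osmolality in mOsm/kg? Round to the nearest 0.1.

305.0 mOsm/kg

Calculated osmolality = 2·Na + glucose + BUN/2.8
= 2·135 + 5 + 84/2.8
= 270 + 5 + 30
= 305 mOsm/kg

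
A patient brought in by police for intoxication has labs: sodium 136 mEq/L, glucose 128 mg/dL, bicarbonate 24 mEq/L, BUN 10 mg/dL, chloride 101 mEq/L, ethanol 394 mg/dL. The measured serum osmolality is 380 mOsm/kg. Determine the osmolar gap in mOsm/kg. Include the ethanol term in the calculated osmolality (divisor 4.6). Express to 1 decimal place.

11.7 mOsm/kg

Calculated osmolality = 2·Na + glucose/18 + BUN/2.8 + ethanol/4.6
= 2·136 + 128/18 + 10/2.8 + 394/4.6
= 272 + 7.11 + 3.57 + 85.65
= 368.33 mOsm/kg ≈ 368.3 mOsm/kg
Osmolar gap = measured − calculated = 380 − 368.3 = 11.7 mOsm/kg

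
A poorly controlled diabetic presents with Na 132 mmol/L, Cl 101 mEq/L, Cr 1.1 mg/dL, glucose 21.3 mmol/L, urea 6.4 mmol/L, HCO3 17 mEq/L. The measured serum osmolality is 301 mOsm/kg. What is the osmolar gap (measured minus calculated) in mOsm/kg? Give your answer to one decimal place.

9.3 mOsm/kg

Calculated osmolality = 2·Na + glucose + urea
= 2·132 + 21.3 + 6.4
= 264 + 21.30 + 6.40
= 291.7 mOsm/kg ≈ 291.7 mOsm/kg
Osmolar gap = measured − calculated = 301 − 291.7 = 9.3 mOsm/kg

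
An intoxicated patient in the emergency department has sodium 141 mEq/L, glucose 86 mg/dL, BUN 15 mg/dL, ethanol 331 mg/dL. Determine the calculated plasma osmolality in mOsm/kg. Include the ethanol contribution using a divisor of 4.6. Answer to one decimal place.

Calculated osmolality = 2·Na + glucose/18 + BUN/2.8 + ethanol/4.6
= 2·141 + 86/18 + 15/2.8 + 331/4.6
= 282 + 4.78 + 5.36 + 71.96
= 364.1 mOsm/kg

364.1 mOsm/kg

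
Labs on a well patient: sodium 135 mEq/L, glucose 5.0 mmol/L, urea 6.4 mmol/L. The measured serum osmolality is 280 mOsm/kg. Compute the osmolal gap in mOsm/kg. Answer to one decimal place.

Calculated osmolality = 2·Na + glucose + urea
= 2·135 + 5 + 6.4
= 270 + 5 + 6.40
= 281.4 mOsm/kg ≈ 281.4 mOsm/kg
Osmolar gap = measured − calculated = 280 − 281.4 = -1.4 mOsm/kg

-1.4 mOsm/kg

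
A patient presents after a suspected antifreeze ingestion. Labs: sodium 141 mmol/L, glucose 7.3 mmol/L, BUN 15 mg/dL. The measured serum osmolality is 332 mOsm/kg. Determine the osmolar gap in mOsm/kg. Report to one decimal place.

37.3 mOsm/kg

Calculated osmolality = 2·Na + glucose + BUN/2.8
= 2·141 + 7.3 + 15/2.8
= 282 + 7.30 + 5.36
= 294.66 mOsm/kg ≈ 294.7 mOsm/kg
Osmolar gap = measured − calculated = 332 − 294.7 = 37.3 mOsm/kg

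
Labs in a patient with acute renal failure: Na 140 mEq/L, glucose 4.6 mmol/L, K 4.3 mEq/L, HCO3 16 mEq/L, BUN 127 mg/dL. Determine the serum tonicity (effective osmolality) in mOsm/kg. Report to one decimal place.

Effective osmolality excludes urea (freely permeant across cell membranes):
2·Na + glucose
= 2·140 + 4.6
= 280 + 4.6
= 284.6 mOsm/kg

284.6 mOsm/kg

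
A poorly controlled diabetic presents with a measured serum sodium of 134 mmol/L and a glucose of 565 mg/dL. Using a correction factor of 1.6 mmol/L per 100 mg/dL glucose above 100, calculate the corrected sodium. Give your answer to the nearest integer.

141 mmol/L

Corrected Na = measured Na + 1.6 · (glucose − 100)/100
= 134 + 1.6 · (565 − 100)/100
= 134 + 7.4
= 141.4 mmol/L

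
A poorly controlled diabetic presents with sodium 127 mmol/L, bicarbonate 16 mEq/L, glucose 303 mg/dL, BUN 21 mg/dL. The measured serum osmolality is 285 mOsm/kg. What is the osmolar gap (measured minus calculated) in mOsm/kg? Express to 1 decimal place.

6.7 mOsm/kg

Calculated osmolality = 2·Na + glucose/18 + BUN/2.8
= 2·127 + 303/18 + 21/2.8
= 254 + 16.83 + 7.50
= 278.33 mOsm/kg ≈ 278.3 mOsm/kg
Osmolar gap = measured − calculated = 285 − 278.3 = 6.7 mOsm/kg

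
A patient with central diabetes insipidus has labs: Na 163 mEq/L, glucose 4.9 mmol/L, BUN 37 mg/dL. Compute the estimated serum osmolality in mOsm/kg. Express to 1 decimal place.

Calculated osmolality = 2·Na + glucose + BUN/2.8
= 2·163 + 4.9 + 37/2.8
= 326 + 4.90 + 13.21
= 344.11 mOsm/kg

344.1 mOsm/kg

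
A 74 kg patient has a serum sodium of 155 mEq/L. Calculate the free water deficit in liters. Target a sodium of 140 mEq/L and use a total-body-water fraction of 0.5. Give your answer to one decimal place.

4.0 L

TBW = 0.5 · 74 = 37 L
Free water deficit = TBW · (Na/140 − 1)
= 37 · (155/140 − 1)
= 37 · 0.1071
= 3.96 L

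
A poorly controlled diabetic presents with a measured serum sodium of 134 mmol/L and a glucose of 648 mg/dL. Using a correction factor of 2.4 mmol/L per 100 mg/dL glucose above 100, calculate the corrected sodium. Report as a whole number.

Corrected Na = measured Na + 2.4 · (glucose − 100)/100
= 134 + 2.4 · (648 − 100)/100
= 134 + 13.2
= 147.2 mmol/L

147 mmol/L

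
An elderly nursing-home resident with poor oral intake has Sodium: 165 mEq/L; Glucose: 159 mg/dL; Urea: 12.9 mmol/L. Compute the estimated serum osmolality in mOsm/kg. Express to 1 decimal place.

Calculated osmolality = 2·Na + glucose/18 + urea
= 2·165 + 159/18 + 12.9
= 330 + 8.83 + 12.90
= 351.73 mOsm/kg

351.7 mOsm/kg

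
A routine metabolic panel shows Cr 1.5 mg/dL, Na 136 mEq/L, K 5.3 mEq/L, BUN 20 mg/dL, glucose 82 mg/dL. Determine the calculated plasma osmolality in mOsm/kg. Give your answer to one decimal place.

283.7 mOsm/kg

Calculated osmolality = 2·Na + glucose/18 + BUN/2.8
= 2·136 + 82/18 + 20/2.8
= 272 + 4.56 + 7.14
= 283.7 mOsm/kg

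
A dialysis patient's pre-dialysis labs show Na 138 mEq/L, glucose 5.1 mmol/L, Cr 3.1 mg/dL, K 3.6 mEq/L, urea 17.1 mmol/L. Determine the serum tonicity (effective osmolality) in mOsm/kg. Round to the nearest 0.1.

281.1 mOsm/kg

Effective osmolality excludes urea (freely permeant across cell membranes):
2·Na + glucose
= 2·138 + 5.1
= 276 + 5.1
= 281.1 mOsm/kg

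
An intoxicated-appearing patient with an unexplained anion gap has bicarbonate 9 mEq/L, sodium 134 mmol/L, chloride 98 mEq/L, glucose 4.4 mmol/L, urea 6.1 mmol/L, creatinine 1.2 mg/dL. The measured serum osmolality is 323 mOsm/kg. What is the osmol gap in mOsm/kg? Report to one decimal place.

Calculated osmolality = 2·Na + glucose + urea
= 2·134 + 4.4 + 6.1
= 268 + 4.40 + 6.10
= 278.5 mOsm/kg ≈ 278.5 mOsm/kg
Osmolar gap = measured − calculated = 323 − 278.5 = 44.5 mOsm/kg

44.5 mOsm/kg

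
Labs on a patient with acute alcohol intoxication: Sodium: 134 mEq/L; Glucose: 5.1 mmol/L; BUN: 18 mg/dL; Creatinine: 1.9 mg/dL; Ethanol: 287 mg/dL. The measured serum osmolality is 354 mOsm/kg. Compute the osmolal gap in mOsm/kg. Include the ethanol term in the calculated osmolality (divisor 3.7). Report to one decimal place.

-3.1 mOsm/kg

Calculated osmolality = 2·Na + glucose + BUN/2.8 + ethanol/3.7
= 2·134 + 5.1 + 18/2.8 + 287/3.7
= 268 + 5.10 + 6.43 + 77.57
= 357.1 mOsm/kg ≈ 357.1 mOsm/kg
Osmolar gap = measured − calculated = 354 − 357.1 = -3.1 mOsm/kg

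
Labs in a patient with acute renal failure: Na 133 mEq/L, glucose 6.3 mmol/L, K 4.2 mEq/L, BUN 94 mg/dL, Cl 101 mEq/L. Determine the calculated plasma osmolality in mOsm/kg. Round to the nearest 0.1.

Calculated osmolality = 2·Na + glucose + BUN/2.8
= 2·133 + 6.3 + 94/2.8
= 266 + 6.30 + 33.57
= 305.87 mOsm/kg

305.9 mOsm/kg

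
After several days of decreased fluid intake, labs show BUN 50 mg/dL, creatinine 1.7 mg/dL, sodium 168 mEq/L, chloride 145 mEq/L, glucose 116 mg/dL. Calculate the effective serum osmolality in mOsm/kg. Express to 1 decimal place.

Effective osmolality excludes urea (freely permeant across cell membranes):
2·Na + glucose/18
= 2·168 + 116/18
= 336 + 6.44
= 342.44 mOsm/kg

342.4 mOsm/kg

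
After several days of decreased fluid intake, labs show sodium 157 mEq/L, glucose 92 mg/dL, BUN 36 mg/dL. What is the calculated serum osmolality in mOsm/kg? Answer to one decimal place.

Calculated osmolality = 2·Na + glucose/18 + BUN/2.8
= 2·157 + 92/18 + 36/2.8
= 314 + 5.11 + 12.86
= 331.97 mOsm/kg

332.0 mOsm/kg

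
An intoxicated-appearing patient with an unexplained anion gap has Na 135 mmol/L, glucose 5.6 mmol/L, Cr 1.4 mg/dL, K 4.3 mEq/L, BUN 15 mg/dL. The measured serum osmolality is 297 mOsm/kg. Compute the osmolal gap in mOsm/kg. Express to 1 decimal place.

Calculated osmolality = 2·Na + glucose + BUN/2.8
= 2·135 + 5.6 + 15/2.8
= 270 + 5.60 + 5.36
= 280.96 mOsm/kg ≈ 281.0 mOsm/kg
Osmolar gap = measured − calculated = 297 − 281.0 = 16.0 mOsm/kg

16.0 mOsm/kg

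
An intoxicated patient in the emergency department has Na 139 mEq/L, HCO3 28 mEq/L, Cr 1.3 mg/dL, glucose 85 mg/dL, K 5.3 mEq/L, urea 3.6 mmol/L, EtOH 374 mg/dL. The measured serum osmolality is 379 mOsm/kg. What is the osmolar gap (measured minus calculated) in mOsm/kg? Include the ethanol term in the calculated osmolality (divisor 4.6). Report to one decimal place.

11.4 mOsm/kg

Calculated osmolality = 2·Na + glucose/18 + urea + ethanol/4.6
= 2·139 + 85/18 + 3.6 + 374/4.6
= 278 + 4.72 + 3.60 + 81.30
= 367.62 mOsm/kg ≈ 367.6 mOsm/kg
Osmolar gap = measured − calculated = 379 − 367.6 = 11.4 mOsm/kg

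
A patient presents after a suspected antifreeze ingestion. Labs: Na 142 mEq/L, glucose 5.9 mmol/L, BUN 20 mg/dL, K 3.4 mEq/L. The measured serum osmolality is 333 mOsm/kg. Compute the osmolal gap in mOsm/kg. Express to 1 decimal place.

Calculated osmolality = 2·Na + glucose + BUN/2.8
= 2·142 + 5.9 + 20/2.8
= 284 + 5.90 + 7.14
= 297.04 mOsm/kg ≈ 297.0 mOsm/kg
Osmolar gap = measured − calculated = 333 − 297.0 = 36.0 mOsm/kg

36.0 mOsm/kg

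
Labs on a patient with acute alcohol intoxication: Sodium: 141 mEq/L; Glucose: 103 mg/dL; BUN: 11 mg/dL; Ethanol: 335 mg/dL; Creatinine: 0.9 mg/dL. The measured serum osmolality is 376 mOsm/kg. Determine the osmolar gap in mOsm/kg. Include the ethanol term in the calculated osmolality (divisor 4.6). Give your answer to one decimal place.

Calculated osmolality = 2·Na + glucose/18 + BUN/2.8 + ethanol/4.6
= 2·141 + 103/18 + 11/2.8 + 335/4.6
= 282 + 5.72 + 3.93 + 72.83
= 364.48 mOsm/kg ≈ 364.5 mOsm/kg
Osmolar gap = measured − calculated = 376 − 364.5 = 11.5 mOsm/kg

11.5 mOsm/kg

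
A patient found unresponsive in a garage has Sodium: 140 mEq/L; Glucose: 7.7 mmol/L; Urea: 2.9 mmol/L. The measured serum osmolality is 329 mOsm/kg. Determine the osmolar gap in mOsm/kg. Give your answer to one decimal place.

Calculated osmolality = 2·Na + glucose + urea
= 2·140 + 7.7 + 2.9
= 280 + 7.70 + 2.90
= 290.6 mOsm/kg ≈ 290.6 mOsm/kg
Osmolar gap = measured − calculated = 329 − 290.6 = 38.4 mOsm/kg

38.4 mOsm/kg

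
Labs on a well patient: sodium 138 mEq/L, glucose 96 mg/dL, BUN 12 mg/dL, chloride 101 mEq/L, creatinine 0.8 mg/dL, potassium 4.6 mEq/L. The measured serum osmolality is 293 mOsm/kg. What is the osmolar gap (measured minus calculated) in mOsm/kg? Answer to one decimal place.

Calculated osmolality = 2·Na + glucose/18 + BUN/2.8
= 2·138 + 96/18 + 12/2.8
= 276 + 5.33 + 4.29
= 285.62 mOsm/kg ≈ 285.6 mOsm/kg
Osmolar gap = measured − calculated = 293 − 285.6 = 7.4 mOsm/kg

7.4 mOsm/kg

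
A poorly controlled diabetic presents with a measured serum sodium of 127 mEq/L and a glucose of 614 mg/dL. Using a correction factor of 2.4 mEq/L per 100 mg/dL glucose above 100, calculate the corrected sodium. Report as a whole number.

139 mEq/L

Corrected Na = measured Na + 2.4 · (glucose − 100)/100
= 127 + 2.4 · (614 − 100)/100
= 127 + 12.3
= 139.3 mEq/L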